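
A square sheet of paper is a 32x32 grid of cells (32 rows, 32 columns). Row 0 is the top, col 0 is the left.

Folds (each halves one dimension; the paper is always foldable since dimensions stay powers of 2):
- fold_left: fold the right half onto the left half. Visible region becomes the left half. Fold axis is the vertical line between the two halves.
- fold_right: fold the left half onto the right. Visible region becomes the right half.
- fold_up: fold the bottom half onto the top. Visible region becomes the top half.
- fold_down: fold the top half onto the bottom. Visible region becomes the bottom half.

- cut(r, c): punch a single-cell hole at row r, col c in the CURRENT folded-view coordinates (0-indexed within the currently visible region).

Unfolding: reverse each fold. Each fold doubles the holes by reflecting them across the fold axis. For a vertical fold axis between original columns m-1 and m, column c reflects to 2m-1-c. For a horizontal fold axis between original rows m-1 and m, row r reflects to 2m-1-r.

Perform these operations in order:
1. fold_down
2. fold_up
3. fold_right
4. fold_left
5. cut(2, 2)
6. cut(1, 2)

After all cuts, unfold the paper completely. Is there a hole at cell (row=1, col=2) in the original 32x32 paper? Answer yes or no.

Answer: yes

Derivation:
Op 1 fold_down: fold axis h@16; visible region now rows[16,32) x cols[0,32) = 16x32
Op 2 fold_up: fold axis h@24; visible region now rows[16,24) x cols[0,32) = 8x32
Op 3 fold_right: fold axis v@16; visible region now rows[16,24) x cols[16,32) = 8x16
Op 4 fold_left: fold axis v@24; visible region now rows[16,24) x cols[16,24) = 8x8
Op 5 cut(2, 2): punch at orig (18,18); cuts so far [(18, 18)]; region rows[16,24) x cols[16,24) = 8x8
Op 6 cut(1, 2): punch at orig (17,18); cuts so far [(17, 18), (18, 18)]; region rows[16,24) x cols[16,24) = 8x8
Unfold 1 (reflect across v@24): 4 holes -> [(17, 18), (17, 29), (18, 18), (18, 29)]
Unfold 2 (reflect across v@16): 8 holes -> [(17, 2), (17, 13), (17, 18), (17, 29), (18, 2), (18, 13), (18, 18), (18, 29)]
Unfold 3 (reflect across h@24): 16 holes -> [(17, 2), (17, 13), (17, 18), (17, 29), (18, 2), (18, 13), (18, 18), (18, 29), (29, 2), (29, 13), (29, 18), (29, 29), (30, 2), (30, 13), (30, 18), (30, 29)]
Unfold 4 (reflect across h@16): 32 holes -> [(1, 2), (1, 13), (1, 18), (1, 29), (2, 2), (2, 13), (2, 18), (2, 29), (13, 2), (13, 13), (13, 18), (13, 29), (14, 2), (14, 13), (14, 18), (14, 29), (17, 2), (17, 13), (17, 18), (17, 29), (18, 2), (18, 13), (18, 18), (18, 29), (29, 2), (29, 13), (29, 18), (29, 29), (30, 2), (30, 13), (30, 18), (30, 29)]
Holes: [(1, 2), (1, 13), (1, 18), (1, 29), (2, 2), (2, 13), (2, 18), (2, 29), (13, 2), (13, 13), (13, 18), (13, 29), (14, 2), (14, 13), (14, 18), (14, 29), (17, 2), (17, 13), (17, 18), (17, 29), (18, 2), (18, 13), (18, 18), (18, 29), (29, 2), (29, 13), (29, 18), (29, 29), (30, 2), (30, 13), (30, 18), (30, 29)]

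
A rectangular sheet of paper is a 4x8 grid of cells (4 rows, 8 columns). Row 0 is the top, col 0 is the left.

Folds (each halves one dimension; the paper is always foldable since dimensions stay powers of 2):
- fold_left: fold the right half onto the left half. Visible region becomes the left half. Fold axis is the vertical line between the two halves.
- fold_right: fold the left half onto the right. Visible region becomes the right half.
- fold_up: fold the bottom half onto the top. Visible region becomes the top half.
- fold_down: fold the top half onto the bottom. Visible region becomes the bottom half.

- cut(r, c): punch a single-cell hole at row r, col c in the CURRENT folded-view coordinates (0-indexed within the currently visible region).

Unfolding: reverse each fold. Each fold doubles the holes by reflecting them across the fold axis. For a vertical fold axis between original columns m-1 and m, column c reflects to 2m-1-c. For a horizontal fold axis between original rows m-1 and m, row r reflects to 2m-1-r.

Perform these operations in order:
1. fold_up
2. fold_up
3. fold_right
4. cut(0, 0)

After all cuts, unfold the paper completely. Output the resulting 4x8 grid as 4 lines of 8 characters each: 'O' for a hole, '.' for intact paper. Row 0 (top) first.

Answer: ...OO...
...OO...
...OO...
...OO...

Derivation:
Op 1 fold_up: fold axis h@2; visible region now rows[0,2) x cols[0,8) = 2x8
Op 2 fold_up: fold axis h@1; visible region now rows[0,1) x cols[0,8) = 1x8
Op 3 fold_right: fold axis v@4; visible region now rows[0,1) x cols[4,8) = 1x4
Op 4 cut(0, 0): punch at orig (0,4); cuts so far [(0, 4)]; region rows[0,1) x cols[4,8) = 1x4
Unfold 1 (reflect across v@4): 2 holes -> [(0, 3), (0, 4)]
Unfold 2 (reflect across h@1): 4 holes -> [(0, 3), (0, 4), (1, 3), (1, 4)]
Unfold 3 (reflect across h@2): 8 holes -> [(0, 3), (0, 4), (1, 3), (1, 4), (2, 3), (2, 4), (3, 3), (3, 4)]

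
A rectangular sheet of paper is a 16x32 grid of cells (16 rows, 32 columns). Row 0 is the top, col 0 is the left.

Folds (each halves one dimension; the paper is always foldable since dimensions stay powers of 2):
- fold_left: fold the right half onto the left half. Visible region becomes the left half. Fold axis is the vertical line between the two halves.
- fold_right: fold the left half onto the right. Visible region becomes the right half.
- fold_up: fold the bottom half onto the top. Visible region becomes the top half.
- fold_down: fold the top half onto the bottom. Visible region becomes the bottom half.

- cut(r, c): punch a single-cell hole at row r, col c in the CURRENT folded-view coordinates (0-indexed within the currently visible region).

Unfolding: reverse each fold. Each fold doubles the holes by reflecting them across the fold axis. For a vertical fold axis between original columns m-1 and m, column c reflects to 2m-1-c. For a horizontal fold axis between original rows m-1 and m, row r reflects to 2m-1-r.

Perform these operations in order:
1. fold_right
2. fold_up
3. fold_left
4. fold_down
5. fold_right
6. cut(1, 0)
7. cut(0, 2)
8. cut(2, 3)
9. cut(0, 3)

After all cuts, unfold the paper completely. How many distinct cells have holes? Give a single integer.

Op 1 fold_right: fold axis v@16; visible region now rows[0,16) x cols[16,32) = 16x16
Op 2 fold_up: fold axis h@8; visible region now rows[0,8) x cols[16,32) = 8x16
Op 3 fold_left: fold axis v@24; visible region now rows[0,8) x cols[16,24) = 8x8
Op 4 fold_down: fold axis h@4; visible region now rows[4,8) x cols[16,24) = 4x8
Op 5 fold_right: fold axis v@20; visible region now rows[4,8) x cols[20,24) = 4x4
Op 6 cut(1, 0): punch at orig (5,20); cuts so far [(5, 20)]; region rows[4,8) x cols[20,24) = 4x4
Op 7 cut(0, 2): punch at orig (4,22); cuts so far [(4, 22), (5, 20)]; region rows[4,8) x cols[20,24) = 4x4
Op 8 cut(2, 3): punch at orig (6,23); cuts so far [(4, 22), (5, 20), (6, 23)]; region rows[4,8) x cols[20,24) = 4x4
Op 9 cut(0, 3): punch at orig (4,23); cuts so far [(4, 22), (4, 23), (5, 20), (6, 23)]; region rows[4,8) x cols[20,24) = 4x4
Unfold 1 (reflect across v@20): 8 holes -> [(4, 16), (4, 17), (4, 22), (4, 23), (5, 19), (5, 20), (6, 16), (6, 23)]
Unfold 2 (reflect across h@4): 16 holes -> [(1, 16), (1, 23), (2, 19), (2, 20), (3, 16), (3, 17), (3, 22), (3, 23), (4, 16), (4, 17), (4, 22), (4, 23), (5, 19), (5, 20), (6, 16), (6, 23)]
Unfold 3 (reflect across v@24): 32 holes -> [(1, 16), (1, 23), (1, 24), (1, 31), (2, 19), (2, 20), (2, 27), (2, 28), (3, 16), (3, 17), (3, 22), (3, 23), (3, 24), (3, 25), (3, 30), (3, 31), (4, 16), (4, 17), (4, 22), (4, 23), (4, 24), (4, 25), (4, 30), (4, 31), (5, 19), (5, 20), (5, 27), (5, 28), (6, 16), (6, 23), (6, 24), (6, 31)]
Unfold 4 (reflect across h@8): 64 holes -> [(1, 16), (1, 23), (1, 24), (1, 31), (2, 19), (2, 20), (2, 27), (2, 28), (3, 16), (3, 17), (3, 22), (3, 23), (3, 24), (3, 25), (3, 30), (3, 31), (4, 16), (4, 17), (4, 22), (4, 23), (4, 24), (4, 25), (4, 30), (4, 31), (5, 19), (5, 20), (5, 27), (5, 28), (6, 16), (6, 23), (6, 24), (6, 31), (9, 16), (9, 23), (9, 24), (9, 31), (10, 19), (10, 20), (10, 27), (10, 28), (11, 16), (11, 17), (11, 22), (11, 23), (11, 24), (11, 25), (11, 30), (11, 31), (12, 16), (12, 17), (12, 22), (12, 23), (12, 24), (12, 25), (12, 30), (12, 31), (13, 19), (13, 20), (13, 27), (13, 28), (14, 16), (14, 23), (14, 24), (14, 31)]
Unfold 5 (reflect across v@16): 128 holes -> [(1, 0), (1, 7), (1, 8), (1, 15), (1, 16), (1, 23), (1, 24), (1, 31), (2, 3), (2, 4), (2, 11), (2, 12), (2, 19), (2, 20), (2, 27), (2, 28), (3, 0), (3, 1), (3, 6), (3, 7), (3, 8), (3, 9), (3, 14), (3, 15), (3, 16), (3, 17), (3, 22), (3, 23), (3, 24), (3, 25), (3, 30), (3, 31), (4, 0), (4, 1), (4, 6), (4, 7), (4, 8), (4, 9), (4, 14), (4, 15), (4, 16), (4, 17), (4, 22), (4, 23), (4, 24), (4, 25), (4, 30), (4, 31), (5, 3), (5, 4), (5, 11), (5, 12), (5, 19), (5, 20), (5, 27), (5, 28), (6, 0), (6, 7), (6, 8), (6, 15), (6, 16), (6, 23), (6, 24), (6, 31), (9, 0), (9, 7), (9, 8), (9, 15), (9, 16), (9, 23), (9, 24), (9, 31), (10, 3), (10, 4), (10, 11), (10, 12), (10, 19), (10, 20), (10, 27), (10, 28), (11, 0), (11, 1), (11, 6), (11, 7), (11, 8), (11, 9), (11, 14), (11, 15), (11, 16), (11, 17), (11, 22), (11, 23), (11, 24), (11, 25), (11, 30), (11, 31), (12, 0), (12, 1), (12, 6), (12, 7), (12, 8), (12, 9), (12, 14), (12, 15), (12, 16), (12, 17), (12, 22), (12, 23), (12, 24), (12, 25), (12, 30), (12, 31), (13, 3), (13, 4), (13, 11), (13, 12), (13, 19), (13, 20), (13, 27), (13, 28), (14, 0), (14, 7), (14, 8), (14, 15), (14, 16), (14, 23), (14, 24), (14, 31)]

Answer: 128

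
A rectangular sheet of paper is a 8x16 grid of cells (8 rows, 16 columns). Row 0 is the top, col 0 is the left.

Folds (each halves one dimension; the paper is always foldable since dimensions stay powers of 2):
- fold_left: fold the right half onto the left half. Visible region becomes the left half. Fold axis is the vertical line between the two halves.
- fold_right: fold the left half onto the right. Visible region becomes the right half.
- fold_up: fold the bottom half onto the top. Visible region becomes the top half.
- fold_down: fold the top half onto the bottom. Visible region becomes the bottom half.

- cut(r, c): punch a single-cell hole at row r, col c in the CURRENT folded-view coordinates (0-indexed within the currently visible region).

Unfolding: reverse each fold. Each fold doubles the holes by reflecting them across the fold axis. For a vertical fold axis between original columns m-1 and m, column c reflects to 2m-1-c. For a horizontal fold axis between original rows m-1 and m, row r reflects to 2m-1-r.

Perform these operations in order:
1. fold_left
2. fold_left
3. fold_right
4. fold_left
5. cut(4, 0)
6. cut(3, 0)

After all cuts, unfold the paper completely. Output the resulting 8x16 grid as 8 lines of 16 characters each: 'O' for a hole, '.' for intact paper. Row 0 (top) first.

Op 1 fold_left: fold axis v@8; visible region now rows[0,8) x cols[0,8) = 8x8
Op 2 fold_left: fold axis v@4; visible region now rows[0,8) x cols[0,4) = 8x4
Op 3 fold_right: fold axis v@2; visible region now rows[0,8) x cols[2,4) = 8x2
Op 4 fold_left: fold axis v@3; visible region now rows[0,8) x cols[2,3) = 8x1
Op 5 cut(4, 0): punch at orig (4,2); cuts so far [(4, 2)]; region rows[0,8) x cols[2,3) = 8x1
Op 6 cut(3, 0): punch at orig (3,2); cuts so far [(3, 2), (4, 2)]; region rows[0,8) x cols[2,3) = 8x1
Unfold 1 (reflect across v@3): 4 holes -> [(3, 2), (3, 3), (4, 2), (4, 3)]
Unfold 2 (reflect across v@2): 8 holes -> [(3, 0), (3, 1), (3, 2), (3, 3), (4, 0), (4, 1), (4, 2), (4, 3)]
Unfold 3 (reflect across v@4): 16 holes -> [(3, 0), (3, 1), (3, 2), (3, 3), (3, 4), (3, 5), (3, 6), (3, 7), (4, 0), (4, 1), (4, 2), (4, 3), (4, 4), (4, 5), (4, 6), (4, 7)]
Unfold 4 (reflect across v@8): 32 holes -> [(3, 0), (3, 1), (3, 2), (3, 3), (3, 4), (3, 5), (3, 6), (3, 7), (3, 8), (3, 9), (3, 10), (3, 11), (3, 12), (3, 13), (3, 14), (3, 15), (4, 0), (4, 1), (4, 2), (4, 3), (4, 4), (4, 5), (4, 6), (4, 7), (4, 8), (4, 9), (4, 10), (4, 11), (4, 12), (4, 13), (4, 14), (4, 15)]

Answer: ................
................
................
OOOOOOOOOOOOOOOO
OOOOOOOOOOOOOOOO
................
................
................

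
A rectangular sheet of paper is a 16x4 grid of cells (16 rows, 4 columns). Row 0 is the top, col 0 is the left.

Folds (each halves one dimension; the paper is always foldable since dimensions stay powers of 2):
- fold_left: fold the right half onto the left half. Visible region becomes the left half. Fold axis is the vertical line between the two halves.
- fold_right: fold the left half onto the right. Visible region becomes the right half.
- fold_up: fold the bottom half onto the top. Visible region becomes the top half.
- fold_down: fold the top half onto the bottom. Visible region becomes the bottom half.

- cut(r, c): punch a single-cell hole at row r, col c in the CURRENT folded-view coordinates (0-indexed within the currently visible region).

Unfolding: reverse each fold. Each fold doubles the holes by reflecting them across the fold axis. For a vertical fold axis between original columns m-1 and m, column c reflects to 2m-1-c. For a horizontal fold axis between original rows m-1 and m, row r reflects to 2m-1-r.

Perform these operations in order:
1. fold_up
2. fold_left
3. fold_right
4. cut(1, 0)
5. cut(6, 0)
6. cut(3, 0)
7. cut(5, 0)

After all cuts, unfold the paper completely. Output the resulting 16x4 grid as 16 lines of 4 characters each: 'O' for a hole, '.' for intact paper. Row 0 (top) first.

Op 1 fold_up: fold axis h@8; visible region now rows[0,8) x cols[0,4) = 8x4
Op 2 fold_left: fold axis v@2; visible region now rows[0,8) x cols[0,2) = 8x2
Op 3 fold_right: fold axis v@1; visible region now rows[0,8) x cols[1,2) = 8x1
Op 4 cut(1, 0): punch at orig (1,1); cuts so far [(1, 1)]; region rows[0,8) x cols[1,2) = 8x1
Op 5 cut(6, 0): punch at orig (6,1); cuts so far [(1, 1), (6, 1)]; region rows[0,8) x cols[1,2) = 8x1
Op 6 cut(3, 0): punch at orig (3,1); cuts so far [(1, 1), (3, 1), (6, 1)]; region rows[0,8) x cols[1,2) = 8x1
Op 7 cut(5, 0): punch at orig (5,1); cuts so far [(1, 1), (3, 1), (5, 1), (6, 1)]; region rows[0,8) x cols[1,2) = 8x1
Unfold 1 (reflect across v@1): 8 holes -> [(1, 0), (1, 1), (3, 0), (3, 1), (5, 0), (5, 1), (6, 0), (6, 1)]
Unfold 2 (reflect across v@2): 16 holes -> [(1, 0), (1, 1), (1, 2), (1, 3), (3, 0), (3, 1), (3, 2), (3, 3), (5, 0), (5, 1), (5, 2), (5, 3), (6, 0), (6, 1), (6, 2), (6, 3)]
Unfold 3 (reflect across h@8): 32 holes -> [(1, 0), (1, 1), (1, 2), (1, 3), (3, 0), (3, 1), (3, 2), (3, 3), (5, 0), (5, 1), (5, 2), (5, 3), (6, 0), (6, 1), (6, 2), (6, 3), (9, 0), (9, 1), (9, 2), (9, 3), (10, 0), (10, 1), (10, 2), (10, 3), (12, 0), (12, 1), (12, 2), (12, 3), (14, 0), (14, 1), (14, 2), (14, 3)]

Answer: ....
OOOO
....
OOOO
....
OOOO
OOOO
....
....
OOOO
OOOO
....
OOOO
....
OOOO
....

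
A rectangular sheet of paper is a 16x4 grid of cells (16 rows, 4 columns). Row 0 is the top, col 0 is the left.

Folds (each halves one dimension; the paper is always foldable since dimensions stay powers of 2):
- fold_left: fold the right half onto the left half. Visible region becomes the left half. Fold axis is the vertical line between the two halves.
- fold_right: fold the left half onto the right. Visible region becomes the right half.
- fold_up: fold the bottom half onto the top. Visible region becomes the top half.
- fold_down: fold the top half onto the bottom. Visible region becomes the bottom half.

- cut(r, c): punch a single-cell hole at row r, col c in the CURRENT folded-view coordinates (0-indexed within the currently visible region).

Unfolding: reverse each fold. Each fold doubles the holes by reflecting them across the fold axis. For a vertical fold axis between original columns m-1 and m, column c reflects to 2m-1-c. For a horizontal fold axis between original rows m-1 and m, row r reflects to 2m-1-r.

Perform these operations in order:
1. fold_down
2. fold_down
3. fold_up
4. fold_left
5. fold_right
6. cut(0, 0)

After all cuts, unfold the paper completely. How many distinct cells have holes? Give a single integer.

Op 1 fold_down: fold axis h@8; visible region now rows[8,16) x cols[0,4) = 8x4
Op 2 fold_down: fold axis h@12; visible region now rows[12,16) x cols[0,4) = 4x4
Op 3 fold_up: fold axis h@14; visible region now rows[12,14) x cols[0,4) = 2x4
Op 4 fold_left: fold axis v@2; visible region now rows[12,14) x cols[0,2) = 2x2
Op 5 fold_right: fold axis v@1; visible region now rows[12,14) x cols[1,2) = 2x1
Op 6 cut(0, 0): punch at orig (12,1); cuts so far [(12, 1)]; region rows[12,14) x cols[1,2) = 2x1
Unfold 1 (reflect across v@1): 2 holes -> [(12, 0), (12, 1)]
Unfold 2 (reflect across v@2): 4 holes -> [(12, 0), (12, 1), (12, 2), (12, 3)]
Unfold 3 (reflect across h@14): 8 holes -> [(12, 0), (12, 1), (12, 2), (12, 3), (15, 0), (15, 1), (15, 2), (15, 3)]
Unfold 4 (reflect across h@12): 16 holes -> [(8, 0), (8, 1), (8, 2), (8, 3), (11, 0), (11, 1), (11, 2), (11, 3), (12, 0), (12, 1), (12, 2), (12, 3), (15, 0), (15, 1), (15, 2), (15, 3)]
Unfold 5 (reflect across h@8): 32 holes -> [(0, 0), (0, 1), (0, 2), (0, 3), (3, 0), (3, 1), (3, 2), (3, 3), (4, 0), (4, 1), (4, 2), (4, 3), (7, 0), (7, 1), (7, 2), (7, 3), (8, 0), (8, 1), (8, 2), (8, 3), (11, 0), (11, 1), (11, 2), (11, 3), (12, 0), (12, 1), (12, 2), (12, 3), (15, 0), (15, 1), (15, 2), (15, 3)]

Answer: 32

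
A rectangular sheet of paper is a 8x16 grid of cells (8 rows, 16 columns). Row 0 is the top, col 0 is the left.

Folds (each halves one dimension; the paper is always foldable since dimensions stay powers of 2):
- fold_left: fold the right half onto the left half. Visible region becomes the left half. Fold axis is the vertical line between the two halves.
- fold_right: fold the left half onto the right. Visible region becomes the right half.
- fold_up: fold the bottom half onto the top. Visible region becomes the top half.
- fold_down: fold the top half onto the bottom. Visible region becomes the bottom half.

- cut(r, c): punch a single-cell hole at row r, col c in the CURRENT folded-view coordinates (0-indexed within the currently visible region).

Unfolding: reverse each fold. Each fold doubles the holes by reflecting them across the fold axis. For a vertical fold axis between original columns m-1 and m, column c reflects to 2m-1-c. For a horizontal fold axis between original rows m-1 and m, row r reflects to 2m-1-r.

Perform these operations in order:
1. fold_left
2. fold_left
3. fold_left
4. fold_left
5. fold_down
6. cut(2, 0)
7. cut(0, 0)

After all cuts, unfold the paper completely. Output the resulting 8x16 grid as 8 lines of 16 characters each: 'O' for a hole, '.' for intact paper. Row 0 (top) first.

Op 1 fold_left: fold axis v@8; visible region now rows[0,8) x cols[0,8) = 8x8
Op 2 fold_left: fold axis v@4; visible region now rows[0,8) x cols[0,4) = 8x4
Op 3 fold_left: fold axis v@2; visible region now rows[0,8) x cols[0,2) = 8x2
Op 4 fold_left: fold axis v@1; visible region now rows[0,8) x cols[0,1) = 8x1
Op 5 fold_down: fold axis h@4; visible region now rows[4,8) x cols[0,1) = 4x1
Op 6 cut(2, 0): punch at orig (6,0); cuts so far [(6, 0)]; region rows[4,8) x cols[0,1) = 4x1
Op 7 cut(0, 0): punch at orig (4,0); cuts so far [(4, 0), (6, 0)]; region rows[4,8) x cols[0,1) = 4x1
Unfold 1 (reflect across h@4): 4 holes -> [(1, 0), (3, 0), (4, 0), (6, 0)]
Unfold 2 (reflect across v@1): 8 holes -> [(1, 0), (1, 1), (3, 0), (3, 1), (4, 0), (4, 1), (6, 0), (6, 1)]
Unfold 3 (reflect across v@2): 16 holes -> [(1, 0), (1, 1), (1, 2), (1, 3), (3, 0), (3, 1), (3, 2), (3, 3), (4, 0), (4, 1), (4, 2), (4, 3), (6, 0), (6, 1), (6, 2), (6, 3)]
Unfold 4 (reflect across v@4): 32 holes -> [(1, 0), (1, 1), (1, 2), (1, 3), (1, 4), (1, 5), (1, 6), (1, 7), (3, 0), (3, 1), (3, 2), (3, 3), (3, 4), (3, 5), (3, 6), (3, 7), (4, 0), (4, 1), (4, 2), (4, 3), (4, 4), (4, 5), (4, 6), (4, 7), (6, 0), (6, 1), (6, 2), (6, 3), (6, 4), (6, 5), (6, 6), (6, 7)]
Unfold 5 (reflect across v@8): 64 holes -> [(1, 0), (1, 1), (1, 2), (1, 3), (1, 4), (1, 5), (1, 6), (1, 7), (1, 8), (1, 9), (1, 10), (1, 11), (1, 12), (1, 13), (1, 14), (1, 15), (3, 0), (3, 1), (3, 2), (3, 3), (3, 4), (3, 5), (3, 6), (3, 7), (3, 8), (3, 9), (3, 10), (3, 11), (3, 12), (3, 13), (3, 14), (3, 15), (4, 0), (4, 1), (4, 2), (4, 3), (4, 4), (4, 5), (4, 6), (4, 7), (4, 8), (4, 9), (4, 10), (4, 11), (4, 12), (4, 13), (4, 14), (4, 15), (6, 0), (6, 1), (6, 2), (6, 3), (6, 4), (6, 5), (6, 6), (6, 7), (6, 8), (6, 9), (6, 10), (6, 11), (6, 12), (6, 13), (6, 14), (6, 15)]

Answer: ................
OOOOOOOOOOOOOOOO
................
OOOOOOOOOOOOOOOO
OOOOOOOOOOOOOOOO
................
OOOOOOOOOOOOOOOO
................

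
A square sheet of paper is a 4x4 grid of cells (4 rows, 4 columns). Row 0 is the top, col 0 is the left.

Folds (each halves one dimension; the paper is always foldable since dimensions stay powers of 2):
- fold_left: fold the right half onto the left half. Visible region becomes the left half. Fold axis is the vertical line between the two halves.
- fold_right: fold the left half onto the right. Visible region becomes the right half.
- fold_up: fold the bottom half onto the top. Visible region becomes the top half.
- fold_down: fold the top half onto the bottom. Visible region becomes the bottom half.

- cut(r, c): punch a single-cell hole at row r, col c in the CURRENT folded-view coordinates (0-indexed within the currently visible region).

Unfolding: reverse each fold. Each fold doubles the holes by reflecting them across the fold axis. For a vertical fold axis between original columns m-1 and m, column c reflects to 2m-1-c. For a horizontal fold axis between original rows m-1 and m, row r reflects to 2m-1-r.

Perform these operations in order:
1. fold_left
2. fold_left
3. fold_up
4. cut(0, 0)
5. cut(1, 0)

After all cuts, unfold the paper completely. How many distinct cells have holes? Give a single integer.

Answer: 16

Derivation:
Op 1 fold_left: fold axis v@2; visible region now rows[0,4) x cols[0,2) = 4x2
Op 2 fold_left: fold axis v@1; visible region now rows[0,4) x cols[0,1) = 4x1
Op 3 fold_up: fold axis h@2; visible region now rows[0,2) x cols[0,1) = 2x1
Op 4 cut(0, 0): punch at orig (0,0); cuts so far [(0, 0)]; region rows[0,2) x cols[0,1) = 2x1
Op 5 cut(1, 0): punch at orig (1,0); cuts so far [(0, 0), (1, 0)]; region rows[0,2) x cols[0,1) = 2x1
Unfold 1 (reflect across h@2): 4 holes -> [(0, 0), (1, 0), (2, 0), (3, 0)]
Unfold 2 (reflect across v@1): 8 holes -> [(0, 0), (0, 1), (1, 0), (1, 1), (2, 0), (2, 1), (3, 0), (3, 1)]
Unfold 3 (reflect across v@2): 16 holes -> [(0, 0), (0, 1), (0, 2), (0, 3), (1, 0), (1, 1), (1, 2), (1, 3), (2, 0), (2, 1), (2, 2), (2, 3), (3, 0), (3, 1), (3, 2), (3, 3)]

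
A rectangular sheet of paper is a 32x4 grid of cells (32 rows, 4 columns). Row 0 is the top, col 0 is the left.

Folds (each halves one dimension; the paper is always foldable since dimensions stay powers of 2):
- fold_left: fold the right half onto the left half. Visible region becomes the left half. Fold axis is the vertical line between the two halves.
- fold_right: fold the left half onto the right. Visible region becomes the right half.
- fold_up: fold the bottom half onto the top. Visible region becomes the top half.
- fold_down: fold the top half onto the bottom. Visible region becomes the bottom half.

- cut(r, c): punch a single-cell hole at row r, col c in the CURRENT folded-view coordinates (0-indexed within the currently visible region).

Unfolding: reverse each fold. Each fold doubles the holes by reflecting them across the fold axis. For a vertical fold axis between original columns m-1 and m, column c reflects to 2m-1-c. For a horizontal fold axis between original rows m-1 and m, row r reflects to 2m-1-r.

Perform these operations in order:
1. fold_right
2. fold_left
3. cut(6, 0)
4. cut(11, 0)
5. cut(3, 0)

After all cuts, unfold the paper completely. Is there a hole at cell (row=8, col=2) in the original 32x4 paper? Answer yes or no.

Answer: no

Derivation:
Op 1 fold_right: fold axis v@2; visible region now rows[0,32) x cols[2,4) = 32x2
Op 2 fold_left: fold axis v@3; visible region now rows[0,32) x cols[2,3) = 32x1
Op 3 cut(6, 0): punch at orig (6,2); cuts so far [(6, 2)]; region rows[0,32) x cols[2,3) = 32x1
Op 4 cut(11, 0): punch at orig (11,2); cuts so far [(6, 2), (11, 2)]; region rows[0,32) x cols[2,3) = 32x1
Op 5 cut(3, 0): punch at orig (3,2); cuts so far [(3, 2), (6, 2), (11, 2)]; region rows[0,32) x cols[2,3) = 32x1
Unfold 1 (reflect across v@3): 6 holes -> [(3, 2), (3, 3), (6, 2), (6, 3), (11, 2), (11, 3)]
Unfold 2 (reflect across v@2): 12 holes -> [(3, 0), (3, 1), (3, 2), (3, 3), (6, 0), (6, 1), (6, 2), (6, 3), (11, 0), (11, 1), (11, 2), (11, 3)]
Holes: [(3, 0), (3, 1), (3, 2), (3, 3), (6, 0), (6, 1), (6, 2), (6, 3), (11, 0), (11, 1), (11, 2), (11, 3)]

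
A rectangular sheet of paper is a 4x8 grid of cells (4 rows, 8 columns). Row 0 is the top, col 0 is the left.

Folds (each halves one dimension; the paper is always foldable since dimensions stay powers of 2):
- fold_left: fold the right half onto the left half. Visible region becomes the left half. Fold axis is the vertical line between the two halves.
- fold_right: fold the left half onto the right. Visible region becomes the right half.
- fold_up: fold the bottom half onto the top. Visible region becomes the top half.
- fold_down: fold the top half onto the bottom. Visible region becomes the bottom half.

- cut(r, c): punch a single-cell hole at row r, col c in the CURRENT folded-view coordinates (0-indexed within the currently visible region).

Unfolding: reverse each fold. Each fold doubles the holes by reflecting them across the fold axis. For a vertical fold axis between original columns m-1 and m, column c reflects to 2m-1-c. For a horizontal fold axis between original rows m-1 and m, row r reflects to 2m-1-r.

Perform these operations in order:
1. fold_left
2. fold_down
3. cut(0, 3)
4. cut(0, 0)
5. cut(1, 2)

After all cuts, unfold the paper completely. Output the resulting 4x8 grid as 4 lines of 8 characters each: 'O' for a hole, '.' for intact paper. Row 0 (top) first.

Answer: ..O..O..
O..OO..O
O..OO..O
..O..O..

Derivation:
Op 1 fold_left: fold axis v@4; visible region now rows[0,4) x cols[0,4) = 4x4
Op 2 fold_down: fold axis h@2; visible region now rows[2,4) x cols[0,4) = 2x4
Op 3 cut(0, 3): punch at orig (2,3); cuts so far [(2, 3)]; region rows[2,4) x cols[0,4) = 2x4
Op 4 cut(0, 0): punch at orig (2,0); cuts so far [(2, 0), (2, 3)]; region rows[2,4) x cols[0,4) = 2x4
Op 5 cut(1, 2): punch at orig (3,2); cuts so far [(2, 0), (2, 3), (3, 2)]; region rows[2,4) x cols[0,4) = 2x4
Unfold 1 (reflect across h@2): 6 holes -> [(0, 2), (1, 0), (1, 3), (2, 0), (2, 3), (3, 2)]
Unfold 2 (reflect across v@4): 12 holes -> [(0, 2), (0, 5), (1, 0), (1, 3), (1, 4), (1, 7), (2, 0), (2, 3), (2, 4), (2, 7), (3, 2), (3, 5)]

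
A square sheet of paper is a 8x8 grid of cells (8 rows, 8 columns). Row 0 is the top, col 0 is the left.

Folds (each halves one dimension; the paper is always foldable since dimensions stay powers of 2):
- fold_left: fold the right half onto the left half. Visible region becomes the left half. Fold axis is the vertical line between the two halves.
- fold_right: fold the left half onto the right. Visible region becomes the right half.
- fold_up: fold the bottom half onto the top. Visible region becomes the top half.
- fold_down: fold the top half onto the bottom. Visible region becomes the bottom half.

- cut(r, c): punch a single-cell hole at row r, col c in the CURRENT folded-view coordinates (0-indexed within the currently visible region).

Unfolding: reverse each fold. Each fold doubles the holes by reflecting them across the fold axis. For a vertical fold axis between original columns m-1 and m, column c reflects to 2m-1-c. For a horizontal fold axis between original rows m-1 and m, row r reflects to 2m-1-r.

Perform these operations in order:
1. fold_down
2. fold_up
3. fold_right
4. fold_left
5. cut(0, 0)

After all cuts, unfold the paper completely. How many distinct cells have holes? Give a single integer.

Answer: 16

Derivation:
Op 1 fold_down: fold axis h@4; visible region now rows[4,8) x cols[0,8) = 4x8
Op 2 fold_up: fold axis h@6; visible region now rows[4,6) x cols[0,8) = 2x8
Op 3 fold_right: fold axis v@4; visible region now rows[4,6) x cols[4,8) = 2x4
Op 4 fold_left: fold axis v@6; visible region now rows[4,6) x cols[4,6) = 2x2
Op 5 cut(0, 0): punch at orig (4,4); cuts so far [(4, 4)]; region rows[4,6) x cols[4,6) = 2x2
Unfold 1 (reflect across v@6): 2 holes -> [(4, 4), (4, 7)]
Unfold 2 (reflect across v@4): 4 holes -> [(4, 0), (4, 3), (4, 4), (4, 7)]
Unfold 3 (reflect across h@6): 8 holes -> [(4, 0), (4, 3), (4, 4), (4, 7), (7, 0), (7, 3), (7, 4), (7, 7)]
Unfold 4 (reflect across h@4): 16 holes -> [(0, 0), (0, 3), (0, 4), (0, 7), (3, 0), (3, 3), (3, 4), (3, 7), (4, 0), (4, 3), (4, 4), (4, 7), (7, 0), (7, 3), (7, 4), (7, 7)]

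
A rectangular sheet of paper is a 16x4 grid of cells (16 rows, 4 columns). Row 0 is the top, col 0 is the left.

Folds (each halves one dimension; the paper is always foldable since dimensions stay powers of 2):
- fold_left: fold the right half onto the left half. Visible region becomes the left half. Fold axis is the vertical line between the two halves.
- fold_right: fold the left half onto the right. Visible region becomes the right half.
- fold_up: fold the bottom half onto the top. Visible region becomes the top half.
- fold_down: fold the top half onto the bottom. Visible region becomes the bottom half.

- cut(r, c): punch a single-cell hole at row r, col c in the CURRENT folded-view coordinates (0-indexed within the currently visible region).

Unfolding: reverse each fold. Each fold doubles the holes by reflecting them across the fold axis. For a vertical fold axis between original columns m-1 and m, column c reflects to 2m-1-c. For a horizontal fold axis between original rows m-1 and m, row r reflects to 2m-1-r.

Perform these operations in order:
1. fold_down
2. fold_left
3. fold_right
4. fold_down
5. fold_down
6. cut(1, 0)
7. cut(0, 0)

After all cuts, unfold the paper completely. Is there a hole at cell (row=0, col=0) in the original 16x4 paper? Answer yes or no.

Answer: yes

Derivation:
Op 1 fold_down: fold axis h@8; visible region now rows[8,16) x cols[0,4) = 8x4
Op 2 fold_left: fold axis v@2; visible region now rows[8,16) x cols[0,2) = 8x2
Op 3 fold_right: fold axis v@1; visible region now rows[8,16) x cols[1,2) = 8x1
Op 4 fold_down: fold axis h@12; visible region now rows[12,16) x cols[1,2) = 4x1
Op 5 fold_down: fold axis h@14; visible region now rows[14,16) x cols[1,2) = 2x1
Op 6 cut(1, 0): punch at orig (15,1); cuts so far [(15, 1)]; region rows[14,16) x cols[1,2) = 2x1
Op 7 cut(0, 0): punch at orig (14,1); cuts so far [(14, 1), (15, 1)]; region rows[14,16) x cols[1,2) = 2x1
Unfold 1 (reflect across h@14): 4 holes -> [(12, 1), (13, 1), (14, 1), (15, 1)]
Unfold 2 (reflect across h@12): 8 holes -> [(8, 1), (9, 1), (10, 1), (11, 1), (12, 1), (13, 1), (14, 1), (15, 1)]
Unfold 3 (reflect across v@1): 16 holes -> [(8, 0), (8, 1), (9, 0), (9, 1), (10, 0), (10, 1), (11, 0), (11, 1), (12, 0), (12, 1), (13, 0), (13, 1), (14, 0), (14, 1), (15, 0), (15, 1)]
Unfold 4 (reflect across v@2): 32 holes -> [(8, 0), (8, 1), (8, 2), (8, 3), (9, 0), (9, 1), (9, 2), (9, 3), (10, 0), (10, 1), (10, 2), (10, 3), (11, 0), (11, 1), (11, 2), (11, 3), (12, 0), (12, 1), (12, 2), (12, 3), (13, 0), (13, 1), (13, 2), (13, 3), (14, 0), (14, 1), (14, 2), (14, 3), (15, 0), (15, 1), (15, 2), (15, 3)]
Unfold 5 (reflect across h@8): 64 holes -> [(0, 0), (0, 1), (0, 2), (0, 3), (1, 0), (1, 1), (1, 2), (1, 3), (2, 0), (2, 1), (2, 2), (2, 3), (3, 0), (3, 1), (3, 2), (3, 3), (4, 0), (4, 1), (4, 2), (4, 3), (5, 0), (5, 1), (5, 2), (5, 3), (6, 0), (6, 1), (6, 2), (6, 3), (7, 0), (7, 1), (7, 2), (7, 3), (8, 0), (8, 1), (8, 2), (8, 3), (9, 0), (9, 1), (9, 2), (9, 3), (10, 0), (10, 1), (10, 2), (10, 3), (11, 0), (11, 1), (11, 2), (11, 3), (12, 0), (12, 1), (12, 2), (12, 3), (13, 0), (13, 1), (13, 2), (13, 3), (14, 0), (14, 1), (14, 2), (14, 3), (15, 0), (15, 1), (15, 2), (15, 3)]
Holes: [(0, 0), (0, 1), (0, 2), (0, 3), (1, 0), (1, 1), (1, 2), (1, 3), (2, 0), (2, 1), (2, 2), (2, 3), (3, 0), (3, 1), (3, 2), (3, 3), (4, 0), (4, 1), (4, 2), (4, 3), (5, 0), (5, 1), (5, 2), (5, 3), (6, 0), (6, 1), (6, 2), (6, 3), (7, 0), (7, 1), (7, 2), (7, 3), (8, 0), (8, 1), (8, 2), (8, 3), (9, 0), (9, 1), (9, 2), (9, 3), (10, 0), (10, 1), (10, 2), (10, 3), (11, 0), (11, 1), (11, 2), (11, 3), (12, 0), (12, 1), (12, 2), (12, 3), (13, 0), (13, 1), (13, 2), (13, 3), (14, 0), (14, 1), (14, 2), (14, 3), (15, 0), (15, 1), (15, 2), (15, 3)]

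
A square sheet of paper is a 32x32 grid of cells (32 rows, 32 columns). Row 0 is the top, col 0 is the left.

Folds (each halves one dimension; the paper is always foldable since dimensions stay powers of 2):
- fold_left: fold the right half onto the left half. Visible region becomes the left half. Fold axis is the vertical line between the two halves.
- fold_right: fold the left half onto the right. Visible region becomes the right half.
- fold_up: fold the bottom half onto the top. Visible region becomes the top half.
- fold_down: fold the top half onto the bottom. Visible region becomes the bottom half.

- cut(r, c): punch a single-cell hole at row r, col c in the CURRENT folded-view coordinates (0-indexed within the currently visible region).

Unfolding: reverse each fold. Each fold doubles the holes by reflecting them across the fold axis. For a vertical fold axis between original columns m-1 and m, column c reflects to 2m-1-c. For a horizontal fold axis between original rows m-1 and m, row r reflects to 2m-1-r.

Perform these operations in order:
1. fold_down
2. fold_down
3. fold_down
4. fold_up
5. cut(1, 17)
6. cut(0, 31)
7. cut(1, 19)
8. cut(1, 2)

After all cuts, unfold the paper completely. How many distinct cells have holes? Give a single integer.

Op 1 fold_down: fold axis h@16; visible region now rows[16,32) x cols[0,32) = 16x32
Op 2 fold_down: fold axis h@24; visible region now rows[24,32) x cols[0,32) = 8x32
Op 3 fold_down: fold axis h@28; visible region now rows[28,32) x cols[0,32) = 4x32
Op 4 fold_up: fold axis h@30; visible region now rows[28,30) x cols[0,32) = 2x32
Op 5 cut(1, 17): punch at orig (29,17); cuts so far [(29, 17)]; region rows[28,30) x cols[0,32) = 2x32
Op 6 cut(0, 31): punch at orig (28,31); cuts so far [(28, 31), (29, 17)]; region rows[28,30) x cols[0,32) = 2x32
Op 7 cut(1, 19): punch at orig (29,19); cuts so far [(28, 31), (29, 17), (29, 19)]; region rows[28,30) x cols[0,32) = 2x32
Op 8 cut(1, 2): punch at orig (29,2); cuts so far [(28, 31), (29, 2), (29, 17), (29, 19)]; region rows[28,30) x cols[0,32) = 2x32
Unfold 1 (reflect across h@30): 8 holes -> [(28, 31), (29, 2), (29, 17), (29, 19), (30, 2), (30, 17), (30, 19), (31, 31)]
Unfold 2 (reflect across h@28): 16 holes -> [(24, 31), (25, 2), (25, 17), (25, 19), (26, 2), (26, 17), (26, 19), (27, 31), (28, 31), (29, 2), (29, 17), (29, 19), (30, 2), (30, 17), (30, 19), (31, 31)]
Unfold 3 (reflect across h@24): 32 holes -> [(16, 31), (17, 2), (17, 17), (17, 19), (18, 2), (18, 17), (18, 19), (19, 31), (20, 31), (21, 2), (21, 17), (21, 19), (22, 2), (22, 17), (22, 19), (23, 31), (24, 31), (25, 2), (25, 17), (25, 19), (26, 2), (26, 17), (26, 19), (27, 31), (28, 31), (29, 2), (29, 17), (29, 19), (30, 2), (30, 17), (30, 19), (31, 31)]
Unfold 4 (reflect across h@16): 64 holes -> [(0, 31), (1, 2), (1, 17), (1, 19), (2, 2), (2, 17), (2, 19), (3, 31), (4, 31), (5, 2), (5, 17), (5, 19), (6, 2), (6, 17), (6, 19), (7, 31), (8, 31), (9, 2), (9, 17), (9, 19), (10, 2), (10, 17), (10, 19), (11, 31), (12, 31), (13, 2), (13, 17), (13, 19), (14, 2), (14, 17), (14, 19), (15, 31), (16, 31), (17, 2), (17, 17), (17, 19), (18, 2), (18, 17), (18, 19), (19, 31), (20, 31), (21, 2), (21, 17), (21, 19), (22, 2), (22, 17), (22, 19), (23, 31), (24, 31), (25, 2), (25, 17), (25, 19), (26, 2), (26, 17), (26, 19), (27, 31), (28, 31), (29, 2), (29, 17), (29, 19), (30, 2), (30, 17), (30, 19), (31, 31)]

Answer: 64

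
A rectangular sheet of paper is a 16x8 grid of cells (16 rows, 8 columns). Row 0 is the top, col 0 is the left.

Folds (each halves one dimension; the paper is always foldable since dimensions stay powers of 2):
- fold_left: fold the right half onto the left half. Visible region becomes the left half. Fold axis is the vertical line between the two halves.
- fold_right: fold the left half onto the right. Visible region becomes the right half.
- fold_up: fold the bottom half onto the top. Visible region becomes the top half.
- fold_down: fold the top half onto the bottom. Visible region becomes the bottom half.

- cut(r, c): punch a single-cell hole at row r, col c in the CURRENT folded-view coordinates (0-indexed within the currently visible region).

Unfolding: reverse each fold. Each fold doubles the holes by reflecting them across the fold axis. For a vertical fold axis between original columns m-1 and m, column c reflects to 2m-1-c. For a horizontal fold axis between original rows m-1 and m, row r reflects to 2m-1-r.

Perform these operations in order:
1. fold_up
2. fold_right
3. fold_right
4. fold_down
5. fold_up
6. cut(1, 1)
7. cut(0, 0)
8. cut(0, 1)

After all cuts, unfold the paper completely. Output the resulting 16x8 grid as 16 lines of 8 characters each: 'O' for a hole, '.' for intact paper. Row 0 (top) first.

Answer: OOOOOOOO
O..OO..O
O..OO..O
OOOOOOOO
OOOOOOOO
O..OO..O
O..OO..O
OOOOOOOO
OOOOOOOO
O..OO..O
O..OO..O
OOOOOOOO
OOOOOOOO
O..OO..O
O..OO..O
OOOOOOOO

Derivation:
Op 1 fold_up: fold axis h@8; visible region now rows[0,8) x cols[0,8) = 8x8
Op 2 fold_right: fold axis v@4; visible region now rows[0,8) x cols[4,8) = 8x4
Op 3 fold_right: fold axis v@6; visible region now rows[0,8) x cols[6,8) = 8x2
Op 4 fold_down: fold axis h@4; visible region now rows[4,8) x cols[6,8) = 4x2
Op 5 fold_up: fold axis h@6; visible region now rows[4,6) x cols[6,8) = 2x2
Op 6 cut(1, 1): punch at orig (5,7); cuts so far [(5, 7)]; region rows[4,6) x cols[6,8) = 2x2
Op 7 cut(0, 0): punch at orig (4,6); cuts so far [(4, 6), (5, 7)]; region rows[4,6) x cols[6,8) = 2x2
Op 8 cut(0, 1): punch at orig (4,7); cuts so far [(4, 6), (4, 7), (5, 7)]; region rows[4,6) x cols[6,8) = 2x2
Unfold 1 (reflect across h@6): 6 holes -> [(4, 6), (4, 7), (5, 7), (6, 7), (7, 6), (7, 7)]
Unfold 2 (reflect across h@4): 12 holes -> [(0, 6), (0, 7), (1, 7), (2, 7), (3, 6), (3, 7), (4, 6), (4, 7), (5, 7), (6, 7), (7, 6), (7, 7)]
Unfold 3 (reflect across v@6): 24 holes -> [(0, 4), (0, 5), (0, 6), (0, 7), (1, 4), (1, 7), (2, 4), (2, 7), (3, 4), (3, 5), (3, 6), (3, 7), (4, 4), (4, 5), (4, 6), (4, 7), (5, 4), (5, 7), (6, 4), (6, 7), (7, 4), (7, 5), (7, 6), (7, 7)]
Unfold 4 (reflect across v@4): 48 holes -> [(0, 0), (0, 1), (0, 2), (0, 3), (0, 4), (0, 5), (0, 6), (0, 7), (1, 0), (1, 3), (1, 4), (1, 7), (2, 0), (2, 3), (2, 4), (2, 7), (3, 0), (3, 1), (3, 2), (3, 3), (3, 4), (3, 5), (3, 6), (3, 7), (4, 0), (4, 1), (4, 2), (4, 3), (4, 4), (4, 5), (4, 6), (4, 7), (5, 0), (5, 3), (5, 4), (5, 7), (6, 0), (6, 3), (6, 4), (6, 7), (7, 0), (7, 1), (7, 2), (7, 3), (7, 4), (7, 5), (7, 6), (7, 7)]
Unfold 5 (reflect across h@8): 96 holes -> [(0, 0), (0, 1), (0, 2), (0, 3), (0, 4), (0, 5), (0, 6), (0, 7), (1, 0), (1, 3), (1, 4), (1, 7), (2, 0), (2, 3), (2, 4), (2, 7), (3, 0), (3, 1), (3, 2), (3, 3), (3, 4), (3, 5), (3, 6), (3, 7), (4, 0), (4, 1), (4, 2), (4, 3), (4, 4), (4, 5), (4, 6), (4, 7), (5, 0), (5, 3), (5, 4), (5, 7), (6, 0), (6, 3), (6, 4), (6, 7), (7, 0), (7, 1), (7, 2), (7, 3), (7, 4), (7, 5), (7, 6), (7, 7), (8, 0), (8, 1), (8, 2), (8, 3), (8, 4), (8, 5), (8, 6), (8, 7), (9, 0), (9, 3), (9, 4), (9, 7), (10, 0), (10, 3), (10, 4), (10, 7), (11, 0), (11, 1), (11, 2), (11, 3), (11, 4), (11, 5), (11, 6), (11, 7), (12, 0), (12, 1), (12, 2), (12, 3), (12, 4), (12, 5), (12, 6), (12, 7), (13, 0), (13, 3), (13, 4), (13, 7), (14, 0), (14, 3), (14, 4), (14, 7), (15, 0), (15, 1), (15, 2), (15, 3), (15, 4), (15, 5), (15, 6), (15, 7)]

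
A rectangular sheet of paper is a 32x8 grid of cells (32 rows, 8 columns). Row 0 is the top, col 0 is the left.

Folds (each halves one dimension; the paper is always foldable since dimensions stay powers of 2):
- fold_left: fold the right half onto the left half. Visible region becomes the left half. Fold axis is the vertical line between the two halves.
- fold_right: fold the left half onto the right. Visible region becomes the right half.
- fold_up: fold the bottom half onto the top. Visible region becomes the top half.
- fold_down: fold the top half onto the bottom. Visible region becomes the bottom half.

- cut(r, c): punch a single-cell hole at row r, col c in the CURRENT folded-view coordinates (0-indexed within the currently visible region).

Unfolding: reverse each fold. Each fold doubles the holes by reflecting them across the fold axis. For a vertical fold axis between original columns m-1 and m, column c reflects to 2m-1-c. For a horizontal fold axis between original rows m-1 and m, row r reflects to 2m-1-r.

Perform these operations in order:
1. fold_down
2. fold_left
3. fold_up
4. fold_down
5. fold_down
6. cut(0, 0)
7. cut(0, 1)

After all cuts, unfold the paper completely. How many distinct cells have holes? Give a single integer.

Op 1 fold_down: fold axis h@16; visible region now rows[16,32) x cols[0,8) = 16x8
Op 2 fold_left: fold axis v@4; visible region now rows[16,32) x cols[0,4) = 16x4
Op 3 fold_up: fold axis h@24; visible region now rows[16,24) x cols[0,4) = 8x4
Op 4 fold_down: fold axis h@20; visible region now rows[20,24) x cols[0,4) = 4x4
Op 5 fold_down: fold axis h@22; visible region now rows[22,24) x cols[0,4) = 2x4
Op 6 cut(0, 0): punch at orig (22,0); cuts so far [(22, 0)]; region rows[22,24) x cols[0,4) = 2x4
Op 7 cut(0, 1): punch at orig (22,1); cuts so far [(22, 0), (22, 1)]; region rows[22,24) x cols[0,4) = 2x4
Unfold 1 (reflect across h@22): 4 holes -> [(21, 0), (21, 1), (22, 0), (22, 1)]
Unfold 2 (reflect across h@20): 8 holes -> [(17, 0), (17, 1), (18, 0), (18, 1), (21, 0), (21, 1), (22, 0), (22, 1)]
Unfold 3 (reflect across h@24): 16 holes -> [(17, 0), (17, 1), (18, 0), (18, 1), (21, 0), (21, 1), (22, 0), (22, 1), (25, 0), (25, 1), (26, 0), (26, 1), (29, 0), (29, 1), (30, 0), (30, 1)]
Unfold 4 (reflect across v@4): 32 holes -> [(17, 0), (17, 1), (17, 6), (17, 7), (18, 0), (18, 1), (18, 6), (18, 7), (21, 0), (21, 1), (21, 6), (21, 7), (22, 0), (22, 1), (22, 6), (22, 7), (25, 0), (25, 1), (25, 6), (25, 7), (26, 0), (26, 1), (26, 6), (26, 7), (29, 0), (29, 1), (29, 6), (29, 7), (30, 0), (30, 1), (30, 6), (30, 7)]
Unfold 5 (reflect across h@16): 64 holes -> [(1, 0), (1, 1), (1, 6), (1, 7), (2, 0), (2, 1), (2, 6), (2, 7), (5, 0), (5, 1), (5, 6), (5, 7), (6, 0), (6, 1), (6, 6), (6, 7), (9, 0), (9, 1), (9, 6), (9, 7), (10, 0), (10, 1), (10, 6), (10, 7), (13, 0), (13, 1), (13, 6), (13, 7), (14, 0), (14, 1), (14, 6), (14, 7), (17, 0), (17, 1), (17, 6), (17, 7), (18, 0), (18, 1), (18, 6), (18, 7), (21, 0), (21, 1), (21, 6), (21, 7), (22, 0), (22, 1), (22, 6), (22, 7), (25, 0), (25, 1), (25, 6), (25, 7), (26, 0), (26, 1), (26, 6), (26, 7), (29, 0), (29, 1), (29, 6), (29, 7), (30, 0), (30, 1), (30, 6), (30, 7)]

Answer: 64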